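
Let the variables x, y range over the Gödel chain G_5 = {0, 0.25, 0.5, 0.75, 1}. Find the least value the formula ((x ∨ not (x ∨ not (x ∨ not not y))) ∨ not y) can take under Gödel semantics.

The minimum is attained at x = 0.25, y = 0.25:
  not y: Gödel ¬ of 0.25 = 0 (operand ≠ 0)
  not not y: Gödel ¬ of 0 = 1 (operand is 0)
  (x ∨ not not y) = max(0.25, 1) = 1
  not (x ∨ not not y): Gödel ¬ of 1 = 0 (operand ≠ 0)
  (x ∨ not (x ∨ not not y)) = max(0.25, 0) = 0.25
  not (x ∨ not (x ∨ not not y)): Gödel ¬ of 0.25 = 0 (operand ≠ 0)
  (x ∨ not (x ∨ not (x ∨ not not y))) = max(0.25, 0) = 0.25
  not y: Gödel ¬ of 0.25 = 0 (operand ≠ 0)
  ((x ∨ not (x ∨ not (x ∨ not not y))) ∨ not y) = max(0.25, 0) = 0.25
Checking all 25 assignments confirms none give a value below 0.25.

0.25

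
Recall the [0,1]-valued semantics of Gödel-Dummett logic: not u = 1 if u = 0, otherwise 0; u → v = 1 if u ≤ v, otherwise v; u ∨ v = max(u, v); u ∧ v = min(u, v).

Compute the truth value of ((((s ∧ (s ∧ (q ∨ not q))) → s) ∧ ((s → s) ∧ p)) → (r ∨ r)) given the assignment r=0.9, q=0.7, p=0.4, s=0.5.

not q: Gödel ¬ of 0.7 = 0 (operand ≠ 0)
(q ∨ not q) = max(0.7, 0) = 0.7
(s ∧ (q ∨ not q)) = min(0.5, 0.7) = 0.5
(s ∧ (s ∧ (q ∨ not q))) = min(0.5, 0.5) = 0.5
((s ∧ (s ∧ (q ∨ not q))) → s): 0.5 ≤ 0.5, so result = 1
(s → s): 0.5 ≤ 0.5, so result = 1
((s → s) ∧ p) = min(1, 0.4) = 0.4
(((s ∧ (s ∧ (q ∨ not q))) → s) ∧ ((s → s) ∧ p)) = min(1, 0.4) = 0.4
(r ∨ r) = max(0.9, 0.9) = 0.9
((((s ∧ (s ∧ (q ∨ not q))) → s) ∧ ((s → s) ∧ p)) → (r ∨ r)): 0.4 ≤ 0.9, so result = 1

1.00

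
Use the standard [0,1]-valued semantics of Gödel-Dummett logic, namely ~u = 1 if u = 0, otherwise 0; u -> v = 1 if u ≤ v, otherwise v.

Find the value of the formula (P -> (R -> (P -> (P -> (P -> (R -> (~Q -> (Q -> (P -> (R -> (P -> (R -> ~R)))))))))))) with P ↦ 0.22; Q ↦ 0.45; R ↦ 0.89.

1.00

~Q: Gödel ¬ of 0.45 = 0 (operand ≠ 0)
~R: Gödel ¬ of 0.89 = 0 (operand ≠ 0)
(R -> ~R): 0.89 > 0, so result = 0
(P -> (R -> ~R)): 0.22 > 0, so result = 0
(R -> (P -> (R -> ~R))): 0.89 > 0, so result = 0
(P -> (R -> (P -> (R -> ~R)))): 0.22 > 0, so result = 0
(Q -> (P -> (R -> (P -> (R -> ~R))))): 0.45 > 0, so result = 0
(~Q -> (Q -> (P -> (R -> (P -> (R -> ~R)))))): 0 ≤ 0, so result = 1
(R -> (~Q -> (Q -> (P -> (R -> (P -> (R -> ~R))))))): 0.89 ≤ 1, so result = 1
(P -> (R -> (~Q -> (Q -> (P -> (R -> (P -> (R -> ~R)))))))): 0.22 ≤ 1, so result = 1
(P -> (P -> (R -> (~Q -> (Q -> (P -> (R -> (P -> (R -> ~R))))))))): 0.22 ≤ 1, so result = 1
(P -> (P -> (P -> (R -> (~Q -> (Q -> (P -> (R -> (P -> (R -> ~R)))))))))): 0.22 ≤ 1, so result = 1
(R -> (P -> (P -> (P -> (R -> (~Q -> (Q -> (P -> (R -> (P -> (R -> ~R))))))))))): 0.89 ≤ 1, so result = 1
(P -> (R -> (P -> (P -> (P -> (R -> (~Q -> (Q -> (P -> (R -> (P -> (R -> ~R)))))))))))): 0.22 ≤ 1, so result = 1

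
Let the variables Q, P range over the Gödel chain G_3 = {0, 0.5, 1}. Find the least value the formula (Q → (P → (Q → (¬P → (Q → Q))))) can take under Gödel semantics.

Every assignment gives 1. For instance at Q = 0, P = 0:
  ¬P: Gödel ¬ of 0 = 1 (operand is 0)
  (Q → Q): 0 ≤ 0, so result = 1
  (¬P → (Q → Q)): 1 ≤ 1, so result = 1
  (Q → (¬P → (Q → Q))): 0 ≤ 1, so result = 1
  (P → (Q → (¬P → (Q → Q)))): 0 ≤ 1, so result = 1
  (Q → (P → (Q → (¬P → (Q → Q))))): 0 ≤ 1, so result = 1
All 9 assignments give value 1 — the formula is a G_3-tautology.

1.00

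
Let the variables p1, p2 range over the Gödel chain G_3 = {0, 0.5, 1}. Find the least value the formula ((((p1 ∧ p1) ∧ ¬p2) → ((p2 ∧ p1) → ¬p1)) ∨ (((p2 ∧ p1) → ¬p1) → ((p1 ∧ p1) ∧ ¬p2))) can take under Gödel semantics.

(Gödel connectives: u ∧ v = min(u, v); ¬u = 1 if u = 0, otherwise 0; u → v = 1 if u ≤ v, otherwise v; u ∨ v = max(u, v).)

Every assignment gives 1. For instance at p1 = 0, p2 = 0:
  (p1 ∧ p1) = min(0, 0) = 0
  ¬p2: Gödel ¬ of 0 = 1 (operand is 0)
  ((p1 ∧ p1) ∧ ¬p2) = min(0, 1) = 0
  (p2 ∧ p1) = min(0, 0) = 0
  ¬p1: Gödel ¬ of 0 = 1 (operand is 0)
  ((p2 ∧ p1) → ¬p1): 0 ≤ 1, so result = 1
  (((p1 ∧ p1) ∧ ¬p2) → ((p2 ∧ p1) → ¬p1)): 0 ≤ 1, so result = 1
  (p2 ∧ p1) = min(0, 0) = 0
  ¬p1: Gödel ¬ of 0 = 1 (operand is 0)
  ((p2 ∧ p1) → ¬p1): 0 ≤ 1, so result = 1
  (p1 ∧ p1) = min(0, 0) = 0
  ¬p2: Gödel ¬ of 0 = 1 (operand is 0)
  ((p1 ∧ p1) ∧ ¬p2) = min(0, 1) = 0
  (((p2 ∧ p1) → ¬p1) → ((p1 ∧ p1) ∧ ¬p2)): 1 > 0, so result = 0
  ((((p1 ∧ p1) ∧ ¬p2) → ((p2 ∧ p1) → ¬p1)) ∨ (((p2 ∧ p1) → ¬p1) → ((p1 ∧ p1) ∧ ¬p2))) = max(1, 0) = 1
All 9 assignments give value 1 — the formula is a G_3-tautology.

1.00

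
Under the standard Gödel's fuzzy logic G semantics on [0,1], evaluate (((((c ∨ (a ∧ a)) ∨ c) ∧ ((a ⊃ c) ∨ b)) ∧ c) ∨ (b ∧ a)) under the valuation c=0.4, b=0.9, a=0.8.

0.80

(a ∧ a) = min(0.8, 0.8) = 0.8
(c ∨ (a ∧ a)) = max(0.4, 0.8) = 0.8
((c ∨ (a ∧ a)) ∨ c) = max(0.8, 0.4) = 0.8
(a ⊃ c): 0.8 > 0.4, so result = 0.4
((a ⊃ c) ∨ b) = max(0.4, 0.9) = 0.9
(((c ∨ (a ∧ a)) ∨ c) ∧ ((a ⊃ c) ∨ b)) = min(0.8, 0.9) = 0.8
((((c ∨ (a ∧ a)) ∨ c) ∧ ((a ⊃ c) ∨ b)) ∧ c) = min(0.8, 0.4) = 0.4
(b ∧ a) = min(0.9, 0.8) = 0.8
(((((c ∨ (a ∧ a)) ∨ c) ∧ ((a ⊃ c) ∨ b)) ∧ c) ∨ (b ∧ a)) = max(0.4, 0.8) = 0.8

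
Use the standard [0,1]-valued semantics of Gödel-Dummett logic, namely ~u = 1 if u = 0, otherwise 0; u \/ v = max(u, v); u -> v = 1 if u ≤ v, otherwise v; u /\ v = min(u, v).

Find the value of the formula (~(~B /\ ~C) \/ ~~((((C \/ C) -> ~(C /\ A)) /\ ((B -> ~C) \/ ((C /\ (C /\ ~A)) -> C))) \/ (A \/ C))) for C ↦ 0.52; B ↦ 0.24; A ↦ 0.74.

~B: Gödel ¬ of 0.24 = 0 (operand ≠ 0)
~C: Gödel ¬ of 0.52 = 0 (operand ≠ 0)
(~B /\ ~C) = min(0, 0) = 0
~(~B /\ ~C): Gödel ¬ of 0 = 1 (operand is 0)
(C \/ C) = max(0.52, 0.52) = 0.52
(C /\ A) = min(0.52, 0.74) = 0.52
~(C /\ A): Gödel ¬ of 0.52 = 0 (operand ≠ 0)
((C \/ C) -> ~(C /\ A)): 0.52 > 0, so result = 0
~C: Gödel ¬ of 0.52 = 0 (operand ≠ 0)
(B -> ~C): 0.24 > 0, so result = 0
~A: Gödel ¬ of 0.74 = 0 (operand ≠ 0)
(C /\ ~A) = min(0.52, 0) = 0
(C /\ (C /\ ~A)) = min(0.52, 0) = 0
((C /\ (C /\ ~A)) -> C): 0 ≤ 0.52, so result = 1
((B -> ~C) \/ ((C /\ (C /\ ~A)) -> C)) = max(0, 1) = 1
(((C \/ C) -> ~(C /\ A)) /\ ((B -> ~C) \/ ((C /\ (C /\ ~A)) -> C))) = min(0, 1) = 0
(A \/ C) = max(0.74, 0.52) = 0.74
((((C \/ C) -> ~(C /\ A)) /\ ((B -> ~C) \/ ((C /\ (C /\ ~A)) -> C))) \/ (A \/ C)) = max(0, 0.74) = 0.74
~((((C \/ C) -> ~(C /\ A)) /\ ((B -> ~C) \/ ((C /\ (C /\ ~A)) -> C))) \/ (A \/ C)): Gödel ¬ of 0.74 = 0 (operand ≠ 0)
~~((((C \/ C) -> ~(C /\ A)) /\ ((B -> ~C) \/ ((C /\ (C /\ ~A)) -> C))) \/ (A \/ C)): Gödel ¬ of 0 = 1 (operand is 0)
(~(~B /\ ~C) \/ ~~((((C \/ C) -> ~(C /\ A)) /\ ((B -> ~C) \/ ((C /\ (C /\ ~A)) -> C))) \/ (A \/ C))) = max(1, 1) = 1

1.00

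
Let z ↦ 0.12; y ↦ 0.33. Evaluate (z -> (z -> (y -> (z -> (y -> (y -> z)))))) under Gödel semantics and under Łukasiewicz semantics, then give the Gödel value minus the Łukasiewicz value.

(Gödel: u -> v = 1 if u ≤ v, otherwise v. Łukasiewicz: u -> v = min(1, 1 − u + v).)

Gödel evaluation:
  (y -> z): 0.33 > 0.12, so result = 0.12
  (y -> (y -> z)): 0.33 > 0.12, so result = 0.12
  (z -> (y -> (y -> z))): 0.12 ≤ 0.12, so result = 1
  (y -> (z -> (y -> (y -> z)))): 0.33 ≤ 1, so result = 1
  (z -> (y -> (z -> (y -> (y -> z))))): 0.12 ≤ 1, so result = 1
  (z -> (z -> (y -> (z -> (y -> (y -> z)))))): 0.12 ≤ 1, so result = 1
  Gödel value = 1
Łukasiewicz evaluation:
  (y -> z): min(1, 1 − 0.33 + 0.12) = 0.79
  (y -> (y -> z)): min(1, 1 − 0.33 + 0.79) = 1
  (z -> (y -> (y -> z))): min(1, 1 − 0.12 + 1) = 1
  (y -> (z -> (y -> (y -> z)))): min(1, 1 − 0.33 + 1) = 1
  (z -> (y -> (z -> (y -> (y -> z))))): min(1, 1 − 0.12 + 1) = 1
  (z -> (z -> (y -> (z -> (y -> (y -> z)))))): min(1, 1 − 0.12 + 1) = 1
  Łukasiewicz value = 1
Difference: 1 − 1 = 0.00

0.00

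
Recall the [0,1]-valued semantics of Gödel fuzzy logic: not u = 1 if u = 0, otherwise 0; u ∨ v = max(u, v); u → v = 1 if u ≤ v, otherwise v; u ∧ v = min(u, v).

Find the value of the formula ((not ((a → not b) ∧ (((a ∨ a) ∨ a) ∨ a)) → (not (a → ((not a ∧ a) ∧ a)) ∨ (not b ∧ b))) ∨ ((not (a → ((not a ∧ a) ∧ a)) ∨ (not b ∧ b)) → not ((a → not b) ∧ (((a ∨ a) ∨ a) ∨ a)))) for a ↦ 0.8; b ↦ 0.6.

not b: Gödel ¬ of 0.6 = 0 (operand ≠ 0)
(a → not b): 0.8 > 0, so result = 0
(a ∨ a) = max(0.8, 0.8) = 0.8
((a ∨ a) ∨ a) = max(0.8, 0.8) = 0.8
(((a ∨ a) ∨ a) ∨ a) = max(0.8, 0.8) = 0.8
((a → not b) ∧ (((a ∨ a) ∨ a) ∨ a)) = min(0, 0.8) = 0
not ((a → not b) ∧ (((a ∨ a) ∨ a) ∨ a)): Gödel ¬ of 0 = 1 (operand is 0)
not a: Gödel ¬ of 0.8 = 0 (operand ≠ 0)
(not a ∧ a) = min(0, 0.8) = 0
((not a ∧ a) ∧ a) = min(0, 0.8) = 0
(a → ((not a ∧ a) ∧ a)): 0.8 > 0, so result = 0
not (a → ((not a ∧ a) ∧ a)): Gödel ¬ of 0 = 1 (operand is 0)
not b: Gödel ¬ of 0.6 = 0 (operand ≠ 0)
(not b ∧ b) = min(0, 0.6) = 0
(not (a → ((not a ∧ a) ∧ a)) ∨ (not b ∧ b)) = max(1, 0) = 1
(not ((a → not b) ∧ (((a ∨ a) ∨ a) ∨ a)) → (not (a → ((not a ∧ a) ∧ a)) ∨ (not b ∧ b))): 1 ≤ 1, so result = 1
not a: Gödel ¬ of 0.8 = 0 (operand ≠ 0)
(not a ∧ a) = min(0, 0.8) = 0
((not a ∧ a) ∧ a) = min(0, 0.8) = 0
(a → ((not a ∧ a) ∧ a)): 0.8 > 0, so result = 0
not (a → ((not a ∧ a) ∧ a)): Gödel ¬ of 0 = 1 (operand is 0)
not b: Gödel ¬ of 0.6 = 0 (operand ≠ 0)
(not b ∧ b) = min(0, 0.6) = 0
(not (a → ((not a ∧ a) ∧ a)) ∨ (not b ∧ b)) = max(1, 0) = 1
not b: Gödel ¬ of 0.6 = 0 (operand ≠ 0)
(a → not b): 0.8 > 0, so result = 0
(a ∨ a) = max(0.8, 0.8) = 0.8
((a ∨ a) ∨ a) = max(0.8, 0.8) = 0.8
(((a ∨ a) ∨ a) ∨ a) = max(0.8, 0.8) = 0.8
((a → not b) ∧ (((a ∨ a) ∨ a) ∨ a)) = min(0, 0.8) = 0
not ((a → not b) ∧ (((a ∨ a) ∨ a) ∨ a)): Gödel ¬ of 0 = 1 (operand is 0)
((not (a → ((not a ∧ a) ∧ a)) ∨ (not b ∧ b)) → not ((a → not b) ∧ (((a ∨ a) ∨ a) ∨ a))): 1 ≤ 1, so result = 1
((not ((a → not b) ∧ (((a ∨ a) ∨ a) ∨ a)) → (not (a → ((not a ∧ a) ∧ a)) ∨ (not b ∧ b))) ∨ ((not (a → ((not a ∧ a) ∧ a)) ∨ (not b ∧ b)) → not ((a → not b) ∧ (((a ∨ a) ∨ a) ∨ a)))) = max(1, 1) = 1

1.00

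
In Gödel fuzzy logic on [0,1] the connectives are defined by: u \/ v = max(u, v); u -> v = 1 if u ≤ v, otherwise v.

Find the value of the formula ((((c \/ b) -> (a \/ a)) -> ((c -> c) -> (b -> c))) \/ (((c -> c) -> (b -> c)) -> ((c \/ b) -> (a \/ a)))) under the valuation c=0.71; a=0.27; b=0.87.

(c \/ b) = max(0.71, 0.87) = 0.87
(a \/ a) = max(0.27, 0.27) = 0.27
((c \/ b) -> (a \/ a)): 0.87 > 0.27, so result = 0.27
(c -> c): 0.71 ≤ 0.71, so result = 1
(b -> c): 0.87 > 0.71, so result = 0.71
((c -> c) -> (b -> c)): 1 > 0.71, so result = 0.71
(((c \/ b) -> (a \/ a)) -> ((c -> c) -> (b -> c))): 0.27 ≤ 0.71, so result = 1
(c -> c): 0.71 ≤ 0.71, so result = 1
(b -> c): 0.87 > 0.71, so result = 0.71
((c -> c) -> (b -> c)): 1 > 0.71, so result = 0.71
(c \/ b) = max(0.71, 0.87) = 0.87
(a \/ a) = max(0.27, 0.27) = 0.27
((c \/ b) -> (a \/ a)): 0.87 > 0.27, so result = 0.27
(((c -> c) -> (b -> c)) -> ((c \/ b) -> (a \/ a))): 0.71 > 0.27, so result = 0.27
((((c \/ b) -> (a \/ a)) -> ((c -> c) -> (b -> c))) \/ (((c -> c) -> (b -> c)) -> ((c \/ b) -> (a \/ a)))) = max(1, 0.27) = 1

1.00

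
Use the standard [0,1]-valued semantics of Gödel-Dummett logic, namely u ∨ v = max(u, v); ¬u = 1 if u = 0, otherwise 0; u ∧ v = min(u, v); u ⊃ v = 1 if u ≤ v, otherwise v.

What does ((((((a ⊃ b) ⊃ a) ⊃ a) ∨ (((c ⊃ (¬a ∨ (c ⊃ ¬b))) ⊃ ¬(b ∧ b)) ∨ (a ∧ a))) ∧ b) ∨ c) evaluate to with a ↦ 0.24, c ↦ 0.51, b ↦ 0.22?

0.51

(a ⊃ b): 0.24 > 0.22, so result = 0.22
((a ⊃ b) ⊃ a): 0.22 ≤ 0.24, so result = 1
(((a ⊃ b) ⊃ a) ⊃ a): 1 > 0.24, so result = 0.24
¬a: Gödel ¬ of 0.24 = 0 (operand ≠ 0)
¬b: Gödel ¬ of 0.22 = 0 (operand ≠ 0)
(c ⊃ ¬b): 0.51 > 0, so result = 0
(¬a ∨ (c ⊃ ¬b)) = max(0, 0) = 0
(c ⊃ (¬a ∨ (c ⊃ ¬b))): 0.51 > 0, so result = 0
(b ∧ b) = min(0.22, 0.22) = 0.22
¬(b ∧ b): Gödel ¬ of 0.22 = 0 (operand ≠ 0)
((c ⊃ (¬a ∨ (c ⊃ ¬b))) ⊃ ¬(b ∧ b)): 0 ≤ 0, so result = 1
(a ∧ a) = min(0.24, 0.24) = 0.24
(((c ⊃ (¬a ∨ (c ⊃ ¬b))) ⊃ ¬(b ∧ b)) ∨ (a ∧ a)) = max(1, 0.24) = 1
((((a ⊃ b) ⊃ a) ⊃ a) ∨ (((c ⊃ (¬a ∨ (c ⊃ ¬b))) ⊃ ¬(b ∧ b)) ∨ (a ∧ a))) = max(0.24, 1) = 1
(((((a ⊃ b) ⊃ a) ⊃ a) ∨ (((c ⊃ (¬a ∨ (c ⊃ ¬b))) ⊃ ¬(b ∧ b)) ∨ (a ∧ a))) ∧ b) = min(1, 0.22) = 0.22
((((((a ⊃ b) ⊃ a) ⊃ a) ∨ (((c ⊃ (¬a ∨ (c ⊃ ¬b))) ⊃ ¬(b ∧ b)) ∨ (a ∧ a))) ∧ b) ∨ c) = max(0.22, 0.51) = 0.51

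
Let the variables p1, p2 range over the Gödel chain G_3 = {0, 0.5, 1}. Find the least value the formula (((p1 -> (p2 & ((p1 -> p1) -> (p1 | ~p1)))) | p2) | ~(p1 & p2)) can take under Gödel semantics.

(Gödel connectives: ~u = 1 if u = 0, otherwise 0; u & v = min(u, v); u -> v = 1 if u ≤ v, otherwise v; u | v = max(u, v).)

The minimum is attained at p1 = 1, p2 = 0.5:
  (p1 -> p1): 1 ≤ 1, so result = 1
  ~p1: Gödel ¬ of 1 = 0 (operand ≠ 0)
  (p1 | ~p1) = max(1, 0) = 1
  ((p1 -> p1) -> (p1 | ~p1)): 1 ≤ 1, so result = 1
  (p2 & ((p1 -> p1) -> (p1 | ~p1))) = min(0.5, 1) = 0.5
  (p1 -> (p2 & ((p1 -> p1) -> (p1 | ~p1)))): 1 > 0.5, so result = 0.5
  ((p1 -> (p2 & ((p1 -> p1) -> (p1 | ~p1)))) | p2) = max(0.5, 0.5) = 0.5
  (p1 & p2) = min(1, 0.5) = 0.5
  ~(p1 & p2): Gödel ¬ of 0.5 = 0 (operand ≠ 0)
  (((p1 -> (p2 & ((p1 -> p1) -> (p1 | ~p1)))) | p2) | ~(p1 & p2)) = max(0.5, 0) = 0.5
Checking all 9 assignments confirms none give a value below 0.50.

0.50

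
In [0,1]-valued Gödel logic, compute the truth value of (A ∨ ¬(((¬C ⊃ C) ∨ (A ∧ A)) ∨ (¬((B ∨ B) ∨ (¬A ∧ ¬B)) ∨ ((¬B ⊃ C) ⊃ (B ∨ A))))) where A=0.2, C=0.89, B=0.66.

¬C: Gödel ¬ of 0.89 = 0 (operand ≠ 0)
(¬C ⊃ C): 0 ≤ 0.89, so result = 1
(A ∧ A) = min(0.2, 0.2) = 0.2
((¬C ⊃ C) ∨ (A ∧ A)) = max(1, 0.2) = 1
(B ∨ B) = max(0.66, 0.66) = 0.66
¬A: Gödel ¬ of 0.2 = 0 (operand ≠ 0)
¬B: Gödel ¬ of 0.66 = 0 (operand ≠ 0)
(¬A ∧ ¬B) = min(0, 0) = 0
((B ∨ B) ∨ (¬A ∧ ¬B)) = max(0.66, 0) = 0.66
¬((B ∨ B) ∨ (¬A ∧ ¬B)): Gödel ¬ of 0.66 = 0 (operand ≠ 0)
¬B: Gödel ¬ of 0.66 = 0 (operand ≠ 0)
(¬B ⊃ C): 0 ≤ 0.89, so result = 1
(B ∨ A) = max(0.66, 0.2) = 0.66
((¬B ⊃ C) ⊃ (B ∨ A)): 1 > 0.66, so result = 0.66
(¬((B ∨ B) ∨ (¬A ∧ ¬B)) ∨ ((¬B ⊃ C) ⊃ (B ∨ A))) = max(0, 0.66) = 0.66
(((¬C ⊃ C) ∨ (A ∧ A)) ∨ (¬((B ∨ B) ∨ (¬A ∧ ¬B)) ∨ ((¬B ⊃ C) ⊃ (B ∨ A)))) = max(1, 0.66) = 1
¬(((¬C ⊃ C) ∨ (A ∧ A)) ∨ (¬((B ∨ B) ∨ (¬A ∧ ¬B)) ∨ ((¬B ⊃ C) ⊃ (B ∨ A)))): Gödel ¬ of 1 = 0 (operand ≠ 0)
(A ∨ ¬(((¬C ⊃ C) ∨ (A ∧ A)) ∨ (¬((B ∨ B) ∨ (¬A ∧ ¬B)) ∨ ((¬B ⊃ C) ⊃ (B ∨ A))))) = max(0.2, 0) = 0.2

0.20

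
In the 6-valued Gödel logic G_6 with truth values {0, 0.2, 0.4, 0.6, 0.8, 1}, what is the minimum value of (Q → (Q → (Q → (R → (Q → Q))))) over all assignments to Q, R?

Every assignment gives 1. For instance at Q = 0, R = 0:
  (Q → Q): 0 ≤ 0, so result = 1
  (R → (Q → Q)): 0 ≤ 1, so result = 1
  (Q → (R → (Q → Q))): 0 ≤ 1, so result = 1
  (Q → (Q → (R → (Q → Q)))): 0 ≤ 1, so result = 1
  (Q → (Q → (Q → (R → (Q → Q))))): 0 ≤ 1, so result = 1
All 36 assignments give value 1 — the formula is a G_6-tautology.

1.00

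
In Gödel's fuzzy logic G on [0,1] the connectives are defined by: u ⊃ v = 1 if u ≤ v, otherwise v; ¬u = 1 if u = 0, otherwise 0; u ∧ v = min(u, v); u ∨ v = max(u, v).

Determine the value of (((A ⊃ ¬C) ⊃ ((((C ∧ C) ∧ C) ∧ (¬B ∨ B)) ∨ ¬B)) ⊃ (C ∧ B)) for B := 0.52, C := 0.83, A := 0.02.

0.52

¬C: Gödel ¬ of 0.83 = 0 (operand ≠ 0)
(A ⊃ ¬C): 0.02 > 0, so result = 0
(C ∧ C) = min(0.83, 0.83) = 0.83
((C ∧ C) ∧ C) = min(0.83, 0.83) = 0.83
¬B: Gödel ¬ of 0.52 = 0 (operand ≠ 0)
(¬B ∨ B) = max(0, 0.52) = 0.52
(((C ∧ C) ∧ C) ∧ (¬B ∨ B)) = min(0.83, 0.52) = 0.52
¬B: Gödel ¬ of 0.52 = 0 (operand ≠ 0)
((((C ∧ C) ∧ C) ∧ (¬B ∨ B)) ∨ ¬B) = max(0.52, 0) = 0.52
((A ⊃ ¬C) ⊃ ((((C ∧ C) ∧ C) ∧ (¬B ∨ B)) ∨ ¬B)): 0 ≤ 0.52, so result = 1
(C ∧ B) = min(0.83, 0.52) = 0.52
(((A ⊃ ¬C) ⊃ ((((C ∧ C) ∧ C) ∧ (¬B ∨ B)) ∨ ¬B)) ⊃ (C ∧ B)): 1 > 0.52, so result = 0.52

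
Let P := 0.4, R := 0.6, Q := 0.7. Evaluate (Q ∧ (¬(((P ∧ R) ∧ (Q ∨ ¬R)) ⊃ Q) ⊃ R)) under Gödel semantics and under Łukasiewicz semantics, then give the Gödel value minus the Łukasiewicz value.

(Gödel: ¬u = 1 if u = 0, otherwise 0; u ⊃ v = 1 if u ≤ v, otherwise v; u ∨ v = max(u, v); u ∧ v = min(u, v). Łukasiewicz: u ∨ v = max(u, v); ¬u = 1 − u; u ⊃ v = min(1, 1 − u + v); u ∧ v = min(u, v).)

Gödel evaluation:
  (P ∧ R) = min(0.4, 0.6) = 0.4
  ¬R: Gödel ¬ of 0.6 = 0 (operand ≠ 0)
  (Q ∨ ¬R) = max(0.7, 0) = 0.7
  ((P ∧ R) ∧ (Q ∨ ¬R)) = min(0.4, 0.7) = 0.4
  (((P ∧ R) ∧ (Q ∨ ¬R)) ⊃ Q): 0.4 ≤ 0.7, so result = 1
  ¬(((P ∧ R) ∧ (Q ∨ ¬R)) ⊃ Q): Gödel ¬ of 1 = 0 (operand ≠ 0)
  (¬(((P ∧ R) ∧ (Q ∨ ¬R)) ⊃ Q) ⊃ R): 0 ≤ 0.6, so result = 1
  (Q ∧ (¬(((P ∧ R) ∧ (Q ∨ ¬R)) ⊃ Q) ⊃ R)) = min(0.7, 1) = 0.7
  Gödel value = 0.7
Łukasiewicz evaluation:
  (P ∧ R) = min(0.4, 0.6) = 0.4
  ¬R: Łukasiewicz ¬ gives 1 − 0.6 = 0.4
  (Q ∨ ¬R) = max(0.7, 0.4) = 0.7
  ((P ∧ R) ∧ (Q ∨ ¬R)) = min(0.4, 0.7) = 0.4
  (((P ∧ R) ∧ (Q ∨ ¬R)) ⊃ Q): min(1, 1 − 0.4 + 0.7) = 1
  ¬(((P ∧ R) ∧ (Q ∨ ¬R)) ⊃ Q): Łukasiewicz ¬ gives 1 − 1 = 0
  (¬(((P ∧ R) ∧ (Q ∨ ¬R)) ⊃ Q) ⊃ R): min(1, 1 − 0 + 0.6) = 1
  (Q ∧ (¬(((P ∧ R) ∧ (Q ∨ ¬R)) ⊃ Q) ⊃ R)) = min(0.7, 1) = 0.7
  Łukasiewicz value = 0.7
Difference: 0.7 − 0.7 = 0.00

0.00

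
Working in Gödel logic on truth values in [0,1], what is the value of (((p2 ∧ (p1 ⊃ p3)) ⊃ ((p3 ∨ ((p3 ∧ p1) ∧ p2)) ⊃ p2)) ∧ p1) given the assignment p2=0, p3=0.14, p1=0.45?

(p1 ⊃ p3): 0.45 > 0.14, so result = 0.14
(p2 ∧ (p1 ⊃ p3)) = min(0, 0.14) = 0
(p3 ∧ p1) = min(0.14, 0.45) = 0.14
((p3 ∧ p1) ∧ p2) = min(0.14, 0) = 0
(p3 ∨ ((p3 ∧ p1) ∧ p2)) = max(0.14, 0) = 0.14
((p3 ∨ ((p3 ∧ p1) ∧ p2)) ⊃ p2): 0.14 > 0, so result = 0
((p2 ∧ (p1 ⊃ p3)) ⊃ ((p3 ∨ ((p3 ∧ p1) ∧ p2)) ⊃ p2)): 0 ≤ 0, so result = 1
(((p2 ∧ (p1 ⊃ p3)) ⊃ ((p3 ∨ ((p3 ∧ p1) ∧ p2)) ⊃ p2)) ∧ p1) = min(1, 0.45) = 0.45

0.45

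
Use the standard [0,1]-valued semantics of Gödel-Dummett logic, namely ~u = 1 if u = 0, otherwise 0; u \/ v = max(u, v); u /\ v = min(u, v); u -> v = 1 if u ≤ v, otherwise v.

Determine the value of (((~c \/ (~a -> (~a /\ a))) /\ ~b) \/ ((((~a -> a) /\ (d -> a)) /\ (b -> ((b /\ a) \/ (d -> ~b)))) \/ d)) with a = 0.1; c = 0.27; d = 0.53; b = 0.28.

0.53

~c: Gödel ¬ of 0.27 = 0 (operand ≠ 0)
~a: Gödel ¬ of 0.1 = 0 (operand ≠ 0)
~a: Gödel ¬ of 0.1 = 0 (operand ≠ 0)
(~a /\ a) = min(0, 0.1) = 0
(~a -> (~a /\ a)): 0 ≤ 0, so result = 1
(~c \/ (~a -> (~a /\ a))) = max(0, 1) = 1
~b: Gödel ¬ of 0.28 = 0 (operand ≠ 0)
((~c \/ (~a -> (~a /\ a))) /\ ~b) = min(1, 0) = 0
~a: Gödel ¬ of 0.1 = 0 (operand ≠ 0)
(~a -> a): 0 ≤ 0.1, so result = 1
(d -> a): 0.53 > 0.1, so result = 0.1
((~a -> a) /\ (d -> a)) = min(1, 0.1) = 0.1
(b /\ a) = min(0.28, 0.1) = 0.1
~b: Gödel ¬ of 0.28 = 0 (operand ≠ 0)
(d -> ~b): 0.53 > 0, so result = 0
((b /\ a) \/ (d -> ~b)) = max(0.1, 0) = 0.1
(b -> ((b /\ a) \/ (d -> ~b))): 0.28 > 0.1, so result = 0.1
(((~a -> a) /\ (d -> a)) /\ (b -> ((b /\ a) \/ (d -> ~b)))) = min(0.1, 0.1) = 0.1
((((~a -> a) /\ (d -> a)) /\ (b -> ((b /\ a) \/ (d -> ~b)))) \/ d) = max(0.1, 0.53) = 0.53
(((~c \/ (~a -> (~a /\ a))) /\ ~b) \/ ((((~a -> a) /\ (d -> a)) /\ (b -> ((b /\ a) \/ (d -> ~b)))) \/ d)) = max(0, 0.53) = 0.53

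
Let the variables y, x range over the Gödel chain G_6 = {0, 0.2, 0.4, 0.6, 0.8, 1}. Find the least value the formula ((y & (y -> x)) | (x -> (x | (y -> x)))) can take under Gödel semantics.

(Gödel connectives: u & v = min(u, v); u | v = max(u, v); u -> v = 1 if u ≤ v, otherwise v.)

1.00

Every assignment gives 1. For instance at y = 0, x = 0:
  (y -> x): 0 ≤ 0, so result = 1
  (y & (y -> x)) = min(0, 1) = 0
  (y -> x): 0 ≤ 0, so result = 1
  (x | (y -> x)) = max(0, 1) = 1
  (x -> (x | (y -> x))): 0 ≤ 1, so result = 1
  ((y & (y -> x)) | (x -> (x | (y -> x)))) = max(0, 1) = 1
All 36 assignments give value 1 — the formula is a G_6-tautology.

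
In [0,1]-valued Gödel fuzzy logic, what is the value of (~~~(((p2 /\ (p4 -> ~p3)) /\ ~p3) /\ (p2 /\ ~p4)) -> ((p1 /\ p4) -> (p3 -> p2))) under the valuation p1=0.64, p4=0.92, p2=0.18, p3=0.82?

0.18

~p3: Gödel ¬ of 0.82 = 0 (operand ≠ 0)
(p4 -> ~p3): 0.92 > 0, so result = 0
(p2 /\ (p4 -> ~p3)) = min(0.18, 0) = 0
~p3: Gödel ¬ of 0.82 = 0 (operand ≠ 0)
((p2 /\ (p4 -> ~p3)) /\ ~p3) = min(0, 0) = 0
~p4: Gödel ¬ of 0.92 = 0 (operand ≠ 0)
(p2 /\ ~p4) = min(0.18, 0) = 0
(((p2 /\ (p4 -> ~p3)) /\ ~p3) /\ (p2 /\ ~p4)) = min(0, 0) = 0
~(((p2 /\ (p4 -> ~p3)) /\ ~p3) /\ (p2 /\ ~p4)): Gödel ¬ of 0 = 1 (operand is 0)
~~(((p2 /\ (p4 -> ~p3)) /\ ~p3) /\ (p2 /\ ~p4)): Gödel ¬ of 1 = 0 (operand ≠ 0)
~~~(((p2 /\ (p4 -> ~p3)) /\ ~p3) /\ (p2 /\ ~p4)): Gödel ¬ of 0 = 1 (operand is 0)
(p1 /\ p4) = min(0.64, 0.92) = 0.64
(p3 -> p2): 0.82 > 0.18, so result = 0.18
((p1 /\ p4) -> (p3 -> p2)): 0.64 > 0.18, so result = 0.18
(~~~(((p2 /\ (p4 -> ~p3)) /\ ~p3) /\ (p2 /\ ~p4)) -> ((p1 /\ p4) -> (p3 -> p2))): 1 > 0.18, so result = 0.18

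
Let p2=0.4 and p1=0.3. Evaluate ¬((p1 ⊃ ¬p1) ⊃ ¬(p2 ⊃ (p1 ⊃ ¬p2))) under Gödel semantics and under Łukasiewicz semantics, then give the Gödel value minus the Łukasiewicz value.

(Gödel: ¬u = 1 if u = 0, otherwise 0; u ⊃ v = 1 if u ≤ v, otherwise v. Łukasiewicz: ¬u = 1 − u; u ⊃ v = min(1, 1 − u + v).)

Gödel evaluation:
  ¬p1: Gödel ¬ of 0.3 = 0 (operand ≠ 0)
  (p1 ⊃ ¬p1): 0.3 > 0, so result = 0
  ¬p2: Gödel ¬ of 0.4 = 0 (operand ≠ 0)
  (p1 ⊃ ¬p2): 0.3 > 0, so result = 0
  (p2 ⊃ (p1 ⊃ ¬p2)): 0.4 > 0, so result = 0
  ¬(p2 ⊃ (p1 ⊃ ¬p2)): Gödel ¬ of 0 = 1 (operand is 0)
  ((p1 ⊃ ¬p1) ⊃ ¬(p2 ⊃ (p1 ⊃ ¬p2))): 0 ≤ 1, so result = 1
  ¬((p1 ⊃ ¬p1) ⊃ ¬(p2 ⊃ (p1 ⊃ ¬p2))): Gödel ¬ of 1 = 0 (operand ≠ 0)
  Gödel value = 0
Łukasiewicz evaluation:
  ¬p1: Łukasiewicz ¬ gives 1 − 0.3 = 0.7
  (p1 ⊃ ¬p1): min(1, 1 − 0.3 + 0.7) = 1
  ¬p2: Łukasiewicz ¬ gives 1 − 0.4 = 0.6
  (p1 ⊃ ¬p2): min(1, 1 − 0.3 + 0.6) = 1
  (p2 ⊃ (p1 ⊃ ¬p2)): min(1, 1 − 0.4 + 1) = 1
  ¬(p2 ⊃ (p1 ⊃ ¬p2)): Łukasiewicz ¬ gives 1 − 1 = 0
  ((p1 ⊃ ¬p1) ⊃ ¬(p2 ⊃ (p1 ⊃ ¬p2))): min(1, 1 − 1 + 0) = 0
  ¬((p1 ⊃ ¬p1) ⊃ ¬(p2 ⊃ (p1 ⊃ ¬p2))): Łukasiewicz ¬ gives 1 − 0 = 1
  Łukasiewicz value = 1
Difference: 0 − 1 = -1.00

-1.00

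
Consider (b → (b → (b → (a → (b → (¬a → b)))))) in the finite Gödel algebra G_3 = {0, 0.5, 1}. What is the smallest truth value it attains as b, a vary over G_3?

1.00

Every assignment gives 1. For instance at b = 0, a = 0:
  ¬a: Gödel ¬ of 0 = 1 (operand is 0)
  (¬a → b): 1 > 0, so result = 0
  (b → (¬a → b)): 0 ≤ 0, so result = 1
  (a → (b → (¬a → b))): 0 ≤ 1, so result = 1
  (b → (a → (b → (¬a → b)))): 0 ≤ 1, so result = 1
  (b → (b → (a → (b → (¬a → b))))): 0 ≤ 1, so result = 1
  (b → (b → (b → (a → (b → (¬a → b)))))): 0 ≤ 1, so result = 1
All 9 assignments give value 1 — the formula is a G_3-tautology.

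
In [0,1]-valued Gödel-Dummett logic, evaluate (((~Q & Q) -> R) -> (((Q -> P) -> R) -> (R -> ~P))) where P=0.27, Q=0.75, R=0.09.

0.00

~Q: Gödel ¬ of 0.75 = 0 (operand ≠ 0)
(~Q & Q) = min(0, 0.75) = 0
((~Q & Q) -> R): 0 ≤ 0.09, so result = 1
(Q -> P): 0.75 > 0.27, so result = 0.27
((Q -> P) -> R): 0.27 > 0.09, so result = 0.09
~P: Gödel ¬ of 0.27 = 0 (operand ≠ 0)
(R -> ~P): 0.09 > 0, so result = 0
(((Q -> P) -> R) -> (R -> ~P)): 0.09 > 0, so result = 0
(((~Q & Q) -> R) -> (((Q -> P) -> R) -> (R -> ~P))): 1 > 0, so result = 0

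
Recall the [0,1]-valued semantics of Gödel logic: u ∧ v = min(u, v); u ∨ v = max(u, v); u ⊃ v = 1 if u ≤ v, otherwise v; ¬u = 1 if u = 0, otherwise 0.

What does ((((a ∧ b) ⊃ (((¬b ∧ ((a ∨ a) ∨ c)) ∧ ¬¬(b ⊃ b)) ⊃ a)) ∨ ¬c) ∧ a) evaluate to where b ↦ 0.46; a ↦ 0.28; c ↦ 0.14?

(a ∧ b) = min(0.28, 0.46) = 0.28
¬b: Gödel ¬ of 0.46 = 0 (operand ≠ 0)
(a ∨ a) = max(0.28, 0.28) = 0.28
((a ∨ a) ∨ c) = max(0.28, 0.14) = 0.28
(¬b ∧ ((a ∨ a) ∨ c)) = min(0, 0.28) = 0
(b ⊃ b): 0.46 ≤ 0.46, so result = 1
¬(b ⊃ b): Gödel ¬ of 1 = 0 (operand ≠ 0)
¬¬(b ⊃ b): Gödel ¬ of 0 = 1 (operand is 0)
((¬b ∧ ((a ∨ a) ∨ c)) ∧ ¬¬(b ⊃ b)) = min(0, 1) = 0
(((¬b ∧ ((a ∨ a) ∨ c)) ∧ ¬¬(b ⊃ b)) ⊃ a): 0 ≤ 0.28, so result = 1
((a ∧ b) ⊃ (((¬b ∧ ((a ∨ a) ∨ c)) ∧ ¬¬(b ⊃ b)) ⊃ a)): 0.28 ≤ 1, so result = 1
¬c: Gödel ¬ of 0.14 = 0 (operand ≠ 0)
(((a ∧ b) ⊃ (((¬b ∧ ((a ∨ a) ∨ c)) ∧ ¬¬(b ⊃ b)) ⊃ a)) ∨ ¬c) = max(1, 0) = 1
((((a ∧ b) ⊃ (((¬b ∧ ((a ∨ a) ∨ c)) ∧ ¬¬(b ⊃ b)) ⊃ a)) ∨ ¬c) ∧ a) = min(1, 0.28) = 0.28

0.28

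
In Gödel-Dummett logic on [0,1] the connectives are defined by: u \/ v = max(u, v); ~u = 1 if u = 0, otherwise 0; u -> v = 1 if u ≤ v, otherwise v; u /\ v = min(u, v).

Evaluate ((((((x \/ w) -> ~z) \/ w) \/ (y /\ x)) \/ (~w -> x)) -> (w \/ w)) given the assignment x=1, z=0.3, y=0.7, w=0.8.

0.80

(x \/ w) = max(1, 0.8) = 1
~z: Gödel ¬ of 0.3 = 0 (operand ≠ 0)
((x \/ w) -> ~z): 1 > 0, so result = 0
(((x \/ w) -> ~z) \/ w) = max(0, 0.8) = 0.8
(y /\ x) = min(0.7, 1) = 0.7
((((x \/ w) -> ~z) \/ w) \/ (y /\ x)) = max(0.8, 0.7) = 0.8
~w: Gödel ¬ of 0.8 = 0 (operand ≠ 0)
(~w -> x): 0 ≤ 1, so result = 1
(((((x \/ w) -> ~z) \/ w) \/ (y /\ x)) \/ (~w -> x)) = max(0.8, 1) = 1
(w \/ w) = max(0.8, 0.8) = 0.8
((((((x \/ w) -> ~z) \/ w) \/ (y /\ x)) \/ (~w -> x)) -> (w \/ w)): 1 > 0.8, so result = 0.8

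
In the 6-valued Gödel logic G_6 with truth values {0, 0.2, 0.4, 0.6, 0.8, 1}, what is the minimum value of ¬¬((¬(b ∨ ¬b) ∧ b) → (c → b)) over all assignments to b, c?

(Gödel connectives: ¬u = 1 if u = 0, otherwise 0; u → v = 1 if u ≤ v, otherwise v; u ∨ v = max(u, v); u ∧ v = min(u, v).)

1.00

Every assignment gives 1. For instance at b = 0, c = 0:
  ¬b: Gödel ¬ of 0 = 1 (operand is 0)
  (b ∨ ¬b) = max(0, 1) = 1
  ¬(b ∨ ¬b): Gödel ¬ of 1 = 0 (operand ≠ 0)
  (¬(b ∨ ¬b) ∧ b) = min(0, 0) = 0
  (c → b): 0 ≤ 0, so result = 1
  ((¬(b ∨ ¬b) ∧ b) → (c → b)): 0 ≤ 1, so result = 1
  ¬((¬(b ∨ ¬b) ∧ b) → (c → b)): Gödel ¬ of 1 = 0 (operand ≠ 0)
  ¬¬((¬(b ∨ ¬b) ∧ b) → (c → b)): Gödel ¬ of 0 = 1 (operand is 0)
All 36 assignments give value 1 — the formula is a G_6-tautology.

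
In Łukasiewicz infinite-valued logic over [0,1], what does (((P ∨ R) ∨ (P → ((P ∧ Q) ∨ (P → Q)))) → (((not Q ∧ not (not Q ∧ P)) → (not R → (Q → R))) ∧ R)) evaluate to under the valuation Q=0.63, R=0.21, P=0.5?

(P ∨ R) = max(0.5, 0.21) = 0.5
(P ∧ Q) = min(0.5, 0.63) = 0.5
(P → Q): min(1, 1 − 0.5 + 0.63) = 1
((P ∧ Q) ∨ (P → Q)) = max(0.5, 1) = 1
(P → ((P ∧ Q) ∨ (P → Q))): min(1, 1 − 0.5 + 1) = 1
((P ∨ R) ∨ (P → ((P ∧ Q) ∨ (P → Q)))) = max(0.5, 1) = 1
not Q: Łukasiewicz ¬ gives 1 − 0.63 = 0.37
not Q: Łukasiewicz ¬ gives 1 − 0.63 = 0.37
(not Q ∧ P) = min(0.37, 0.5) = 0.37
not (not Q ∧ P): Łukasiewicz ¬ gives 1 − 0.37 = 0.63
(not Q ∧ not (not Q ∧ P)) = min(0.37, 0.63) = 0.37
not R: Łukasiewicz ¬ gives 1 − 0.21 = 0.79
(Q → R): min(1, 1 − 0.63 + 0.21) = 0.58
(not R → (Q → R)): min(1, 1 − 0.79 + 0.58) = 0.79
((not Q ∧ not (not Q ∧ P)) → (not R → (Q → R))): min(1, 1 − 0.37 + 0.79) = 1
(((not Q ∧ not (not Q ∧ P)) → (not R → (Q → R))) ∧ R) = min(1, 0.21) = 0.21
(((P ∨ R) ∨ (P → ((P ∧ Q) ∨ (P → Q)))) → (((not Q ∧ not (not Q ∧ P)) → (not R → (Q → R))) ∧ R)): min(1, 1 − 1 + 0.21) = 0.21

0.21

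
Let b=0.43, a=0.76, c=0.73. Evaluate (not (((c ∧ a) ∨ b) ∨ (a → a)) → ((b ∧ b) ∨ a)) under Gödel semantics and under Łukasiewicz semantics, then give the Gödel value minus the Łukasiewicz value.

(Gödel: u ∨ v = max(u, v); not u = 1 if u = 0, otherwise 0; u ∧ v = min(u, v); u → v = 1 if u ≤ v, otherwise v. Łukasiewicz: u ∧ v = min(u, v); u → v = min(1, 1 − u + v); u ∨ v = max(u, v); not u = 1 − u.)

Gödel evaluation:
  (c ∧ a) = min(0.73, 0.76) = 0.73
  ((c ∧ a) ∨ b) = max(0.73, 0.43) = 0.73
  (a → a): 0.76 ≤ 0.76, so result = 1
  (((c ∧ a) ∨ b) ∨ (a → a)) = max(0.73, 1) = 1
  not (((c ∧ a) ∨ b) ∨ (a → a)): Gödel ¬ of 1 = 0 (operand ≠ 0)
  (b ∧ b) = min(0.43, 0.43) = 0.43
  ((b ∧ b) ∨ a) = max(0.43, 0.76) = 0.76
  (not (((c ∧ a) ∨ b) ∨ (a → a)) → ((b ∧ b) ∨ a)): 0 ≤ 0.76, so result = 1
  Gödel value = 1
Łukasiewicz evaluation:
  (c ∧ a) = min(0.73, 0.76) = 0.73
  ((c ∧ a) ∨ b) = max(0.73, 0.43) = 0.73
  (a → a): min(1, 1 − 0.76 + 0.76) = 1
  (((c ∧ a) ∨ b) ∨ (a → a)) = max(0.73, 1) = 1
  not (((c ∧ a) ∨ b) ∨ (a → a)): Łukasiewicz ¬ gives 1 − 1 = 0
  (b ∧ b) = min(0.43, 0.43) = 0.43
  ((b ∧ b) ∨ a) = max(0.43, 0.76) = 0.76
  (not (((c ∧ a) ∨ b) ∨ (a → a)) → ((b ∧ b) ∨ a)): min(1, 1 − 0 + 0.76) = 1
  Łukasiewicz value = 1
Difference: 1 − 1 = 0.00

0.00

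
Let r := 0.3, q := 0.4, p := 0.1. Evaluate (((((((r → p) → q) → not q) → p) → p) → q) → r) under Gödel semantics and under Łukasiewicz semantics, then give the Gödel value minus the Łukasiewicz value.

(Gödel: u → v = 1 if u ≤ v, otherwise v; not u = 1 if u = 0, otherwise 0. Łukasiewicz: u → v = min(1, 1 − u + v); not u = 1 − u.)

-0.60

Gödel evaluation:
  (r → p): 0.3 > 0.1, so result = 0.1
  ((r → p) → q): 0.1 ≤ 0.4, so result = 1
  not q: Gödel ¬ of 0.4 = 0 (operand ≠ 0)
  (((r → p) → q) → not q): 1 > 0, so result = 0
  ((((r → p) → q) → not q) → p): 0 ≤ 0.1, so result = 1
  (((((r → p) → q) → not q) → p) → p): 1 > 0.1, so result = 0.1
  ((((((r → p) → q) → not q) → p) → p) → q): 0.1 ≤ 0.4, so result = 1
  (((((((r → p) → q) → not q) → p) → p) → q) → r): 1 > 0.3, so result = 0.3
  Gödel value = 0.3
Łukasiewicz evaluation:
  (r → p): min(1, 1 − 0.3 + 0.1) = 0.8
  ((r → p) → q): min(1, 1 − 0.8 + 0.4) = 0.6
  not q: Łukasiewicz ¬ gives 1 − 0.4 = 0.6
  (((r → p) → q) → not q): min(1, 1 − 0.6 + 0.6) = 1
  ((((r → p) → q) → not q) → p): min(1, 1 − 1 + 0.1) = 0.1
  (((((r → p) → q) → not q) → p) → p): min(1, 1 − 0.1 + 0.1) = 1
  ((((((r → p) → q) → not q) → p) → p) → q): min(1, 1 − 1 + 0.4) = 0.4
  (((((((r → p) → q) → not q) → p) → p) → q) → r): min(1, 1 − 0.4 + 0.3) = 0.9
  Łukasiewicz value = 0.9
Difference: 0.3 − 0.9 = -0.60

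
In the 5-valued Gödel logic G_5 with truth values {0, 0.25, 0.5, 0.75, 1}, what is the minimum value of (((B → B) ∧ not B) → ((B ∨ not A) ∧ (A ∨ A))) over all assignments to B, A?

The minimum is attained at B = 0, A = 0:
  (B → B): 0 ≤ 0, so result = 1
  not B: Gödel ¬ of 0 = 1 (operand is 0)
  ((B → B) ∧ not B) = min(1, 1) = 1
  not A: Gödel ¬ of 0 = 1 (operand is 0)
  (B ∨ not A) = max(0, 1) = 1
  (A ∨ A) = max(0, 0) = 0
  ((B ∨ not A) ∧ (A ∨ A)) = min(1, 0) = 0
  (((B → B) ∧ not B) → ((B ∨ not A) ∧ (A ∨ A))): 1 > 0, so result = 0
Checking all 25 assignments confirms none give a value below 0.00.

0.00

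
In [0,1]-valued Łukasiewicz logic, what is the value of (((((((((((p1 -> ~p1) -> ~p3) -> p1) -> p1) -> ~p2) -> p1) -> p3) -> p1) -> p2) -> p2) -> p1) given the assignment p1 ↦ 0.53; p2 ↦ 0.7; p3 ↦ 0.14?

0.53

~p1: Łukasiewicz ¬ gives 1 − 0.53 = 0.47
(p1 -> ~p1): min(1, 1 − 0.53 + 0.47) = 0.94
~p3: Łukasiewicz ¬ gives 1 − 0.14 = 0.86
((p1 -> ~p1) -> ~p3): min(1, 1 − 0.94 + 0.86) = 0.92
(((p1 -> ~p1) -> ~p3) -> p1): min(1, 1 − 0.92 + 0.53) = 0.61
((((p1 -> ~p1) -> ~p3) -> p1) -> p1): min(1, 1 − 0.61 + 0.53) = 0.92
~p2: Łukasiewicz ¬ gives 1 − 0.7 = 0.3
(((((p1 -> ~p1) -> ~p3) -> p1) -> p1) -> ~p2): min(1, 1 − 0.92 + 0.3) = 0.38
((((((p1 -> ~p1) -> ~p3) -> p1) -> p1) -> ~p2) -> p1): min(1, 1 − 0.38 + 0.53) = 1
(((((((p1 -> ~p1) -> ~p3) -> p1) -> p1) -> ~p2) -> p1) -> p3): min(1, 1 − 1 + 0.14) = 0.14
((((((((p1 -> ~p1) -> ~p3) -> p1) -> p1) -> ~p2) -> p1) -> p3) -> p1): min(1, 1 − 0.14 + 0.53) = 1
(((((((((p1 -> ~p1) -> ~p3) -> p1) -> p1) -> ~p2) -> p1) -> p3) -> p1) -> p2): min(1, 1 − 1 + 0.7) = 0.7
((((((((((p1 -> ~p1) -> ~p3) -> p1) -> p1) -> ~p2) -> p1) -> p3) -> p1) -> p2) -> p2): min(1, 1 − 0.7 + 0.7) = 1
(((((((((((p1 -> ~p1) -> ~p3) -> p1) -> p1) -> ~p2) -> p1) -> p3) -> p1) -> p2) -> p2) -> p1): min(1, 1 − 1 + 0.53) = 0.53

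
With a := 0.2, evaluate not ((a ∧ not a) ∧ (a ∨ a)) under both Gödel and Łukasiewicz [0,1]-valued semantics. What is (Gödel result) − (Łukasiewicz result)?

0.20

Gödel evaluation:
  not a: Gödel ¬ of 0.2 = 0 (operand ≠ 0)
  (a ∧ not a) = min(0.2, 0) = 0
  (a ∨ a) = max(0.2, 0.2) = 0.2
  ((a ∧ not a) ∧ (a ∨ a)) = min(0, 0.2) = 0
  not ((a ∧ not a) ∧ (a ∨ a)): Gödel ¬ of 0 = 1 (operand is 0)
  Gödel value = 1
Łukasiewicz evaluation:
  not a: Łukasiewicz ¬ gives 1 − 0.2 = 0.8
  (a ∧ not a) = min(0.2, 0.8) = 0.2
  (a ∨ a) = max(0.2, 0.2) = 0.2
  ((a ∧ not a) ∧ (a ∨ a)) = min(0.2, 0.2) = 0.2
  not ((a ∧ not a) ∧ (a ∨ a)): Łukasiewicz ¬ gives 1 − 0.2 = 0.8
  Łukasiewicz value = 0.8
Difference: 1 − 0.8 = 0.20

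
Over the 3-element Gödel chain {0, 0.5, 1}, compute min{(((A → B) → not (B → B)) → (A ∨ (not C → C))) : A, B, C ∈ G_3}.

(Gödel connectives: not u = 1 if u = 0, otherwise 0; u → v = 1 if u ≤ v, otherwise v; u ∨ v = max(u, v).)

0.50

The minimum is attained at A = 0.5, B = 0, C = 0:
  (A → B): 0.5 > 0, so result = 0
  (B → B): 0 ≤ 0, so result = 1
  not (B → B): Gödel ¬ of 1 = 0 (operand ≠ 0)
  ((A → B) → not (B → B)): 0 ≤ 0, so result = 1
  not C: Gödel ¬ of 0 = 1 (operand is 0)
  (not C → C): 1 > 0, so result = 0
  (A ∨ (not C → C)) = max(0.5, 0) = 0.5
  (((A → B) → not (B → B)) → (A ∨ (not C → C))): 1 > 0.5, so result = 0.5
Checking all 27 assignments confirms none give a value below 0.50.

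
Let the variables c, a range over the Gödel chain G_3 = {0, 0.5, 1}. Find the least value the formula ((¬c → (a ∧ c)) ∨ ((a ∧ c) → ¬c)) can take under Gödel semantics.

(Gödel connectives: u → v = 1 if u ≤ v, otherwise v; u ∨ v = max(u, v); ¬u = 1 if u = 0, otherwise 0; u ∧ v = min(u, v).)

1.00

Every assignment gives 1. For instance at c = 0, a = 0:
  ¬c: Gödel ¬ of 0 = 1 (operand is 0)
  (a ∧ c) = min(0, 0) = 0
  (¬c → (a ∧ c)): 1 > 0, so result = 0
  (a ∧ c) = min(0, 0) = 0
  ¬c: Gödel ¬ of 0 = 1 (operand is 0)
  ((a ∧ c) → ¬c): 0 ≤ 1, so result = 1
  ((¬c → (a ∧ c)) ∨ ((a ∧ c) → ¬c)) = max(0, 1) = 1
All 9 assignments give value 1 — the formula is a G_3-tautology.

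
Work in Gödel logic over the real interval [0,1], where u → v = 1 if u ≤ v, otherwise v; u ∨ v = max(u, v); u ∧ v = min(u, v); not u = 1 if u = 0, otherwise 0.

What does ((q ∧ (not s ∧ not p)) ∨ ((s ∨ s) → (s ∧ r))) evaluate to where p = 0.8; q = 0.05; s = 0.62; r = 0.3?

0.30

not s: Gödel ¬ of 0.62 = 0 (operand ≠ 0)
not p: Gödel ¬ of 0.8 = 0 (operand ≠ 0)
(not s ∧ not p) = min(0, 0) = 0
(q ∧ (not s ∧ not p)) = min(0.05, 0) = 0
(s ∨ s) = max(0.62, 0.62) = 0.62
(s ∧ r) = min(0.62, 0.3) = 0.3
((s ∨ s) → (s ∧ r)): 0.62 > 0.3, so result = 0.3
((q ∧ (not s ∧ not p)) ∨ ((s ∨ s) → (s ∧ r))) = max(0, 0.3) = 0.3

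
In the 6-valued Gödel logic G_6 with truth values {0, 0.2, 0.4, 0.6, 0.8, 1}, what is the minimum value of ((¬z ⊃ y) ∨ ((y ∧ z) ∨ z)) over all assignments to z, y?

The minimum is attained at z = 0, y = 0:
  ¬z: Gödel ¬ of 0 = 1 (operand is 0)
  (¬z ⊃ y): 1 > 0, so result = 0
  (y ∧ z) = min(0, 0) = 0
  ((y ∧ z) ∨ z) = max(0, 0) = 0
  ((¬z ⊃ y) ∨ ((y ∧ z) ∨ z)) = max(0, 0) = 0
Checking all 36 assignments confirms none give a value below 0.00.

0.00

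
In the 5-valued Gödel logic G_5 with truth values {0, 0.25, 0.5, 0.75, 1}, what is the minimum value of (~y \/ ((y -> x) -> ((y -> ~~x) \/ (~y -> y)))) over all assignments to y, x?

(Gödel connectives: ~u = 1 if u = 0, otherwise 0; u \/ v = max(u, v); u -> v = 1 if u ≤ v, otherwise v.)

Every assignment gives 1. For instance at y = 0, x = 0:
  ~y: Gödel ¬ of 0 = 1 (operand is 0)
  (y -> x): 0 ≤ 0, so result = 1
  ~x: Gödel ¬ of 0 = 1 (operand is 0)
  ~~x: Gödel ¬ of 1 = 0 (operand ≠ 0)
  (y -> ~~x): 0 ≤ 0, so result = 1
  ~y: Gödel ¬ of 0 = 1 (operand is 0)
  (~y -> y): 1 > 0, so result = 0
  ((y -> ~~x) \/ (~y -> y)) = max(1, 0) = 1
  ((y -> x) -> ((y -> ~~x) \/ (~y -> y))): 1 ≤ 1, so result = 1
  (~y \/ ((y -> x) -> ((y -> ~~x) \/ (~y -> y)))) = max(1, 1) = 1
All 25 assignments give value 1 — the formula is a G_5-tautology.

1.00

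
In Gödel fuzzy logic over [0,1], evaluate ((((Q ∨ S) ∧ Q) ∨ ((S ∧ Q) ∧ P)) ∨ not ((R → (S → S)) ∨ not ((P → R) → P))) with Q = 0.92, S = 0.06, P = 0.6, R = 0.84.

0.92

(Q ∨ S) = max(0.92, 0.06) = 0.92
((Q ∨ S) ∧ Q) = min(0.92, 0.92) = 0.92
(S ∧ Q) = min(0.06, 0.92) = 0.06
((S ∧ Q) ∧ P) = min(0.06, 0.6) = 0.06
(((Q ∨ S) ∧ Q) ∨ ((S ∧ Q) ∧ P)) = max(0.92, 0.06) = 0.92
(S → S): 0.06 ≤ 0.06, so result = 1
(R → (S → S)): 0.84 ≤ 1, so result = 1
(P → R): 0.6 ≤ 0.84, so result = 1
((P → R) → P): 1 > 0.6, so result = 0.6
not ((P → R) → P): Gödel ¬ of 0.6 = 0 (operand ≠ 0)
((R → (S → S)) ∨ not ((P → R) → P)) = max(1, 0) = 1
not ((R → (S → S)) ∨ not ((P → R) → P)): Gödel ¬ of 1 = 0 (operand ≠ 0)
((((Q ∨ S) ∧ Q) ∨ ((S ∧ Q) ∧ P)) ∨ not ((R → (S → S)) ∨ not ((P → R) → P))) = max(0.92, 0) = 0.92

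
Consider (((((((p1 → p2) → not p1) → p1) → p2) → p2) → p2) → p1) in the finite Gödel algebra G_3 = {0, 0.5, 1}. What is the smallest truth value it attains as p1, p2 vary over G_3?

The minimum is attained at p1 = 0, p2 = 0:
  (p1 → p2): 0 ≤ 0, so result = 1
  not p1: Gödel ¬ of 0 = 1 (operand is 0)
  ((p1 → p2) → not p1): 1 ≤ 1, so result = 1
  (((p1 → p2) → not p1) → p1): 1 > 0, so result = 0
  ((((p1 → p2) → not p1) → p1) → p2): 0 ≤ 0, so result = 1
  (((((p1 → p2) → not p1) → p1) → p2) → p2): 1 > 0, so result = 0
  ((((((p1 → p2) → not p1) → p1) → p2) → p2) → p2): 0 ≤ 0, so result = 1
  (((((((p1 → p2) → not p1) → p1) → p2) → p2) → p2) → p1): 1 > 0, so result = 0
Checking all 9 assignments confirms none give a value below 0.00.

0.00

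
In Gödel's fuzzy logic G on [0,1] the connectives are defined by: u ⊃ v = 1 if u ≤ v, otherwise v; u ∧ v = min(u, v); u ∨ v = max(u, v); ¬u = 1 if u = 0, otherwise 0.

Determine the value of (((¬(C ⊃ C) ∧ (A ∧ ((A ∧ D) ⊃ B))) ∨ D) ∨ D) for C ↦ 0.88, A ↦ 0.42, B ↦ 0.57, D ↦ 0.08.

(C ⊃ C): 0.88 ≤ 0.88, so result = 1
¬(C ⊃ C): Gödel ¬ of 1 = 0 (operand ≠ 0)
(A ∧ D) = min(0.42, 0.08) = 0.08
((A ∧ D) ⊃ B): 0.08 ≤ 0.57, so result = 1
(A ∧ ((A ∧ D) ⊃ B)) = min(0.42, 1) = 0.42
(¬(C ⊃ C) ∧ (A ∧ ((A ∧ D) ⊃ B))) = min(0, 0.42) = 0
((¬(C ⊃ C) ∧ (A ∧ ((A ∧ D) ⊃ B))) ∨ D) = max(0, 0.08) = 0.08
(((¬(C ⊃ C) ∧ (A ∧ ((A ∧ D) ⊃ B))) ∨ D) ∨ D) = max(0.08, 0.08) = 0.08

0.08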